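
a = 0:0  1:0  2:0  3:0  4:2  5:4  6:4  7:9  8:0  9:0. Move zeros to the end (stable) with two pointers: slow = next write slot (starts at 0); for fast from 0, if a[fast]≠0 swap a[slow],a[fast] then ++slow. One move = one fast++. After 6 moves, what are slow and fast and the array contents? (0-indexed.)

slow=2, fast=6, a=[2, 4, 0, 0, 0, 0, 4, 9, 0, 0]

slow=0 fast=0: a[fast]=0, fast++
slow=0 fast=1: a[fast]=0, fast++
slow=0 fast=2: a[fast]=0, fast++
slow=0 fast=3: a[fast]=0, fast++
slow=0 fast=4: a[fast]=2≠0 swap→a[0]=2, slow++,fast++
slow=1 fast=5: a[fast]=4≠0 swap→a[1]=4, slow++,fast++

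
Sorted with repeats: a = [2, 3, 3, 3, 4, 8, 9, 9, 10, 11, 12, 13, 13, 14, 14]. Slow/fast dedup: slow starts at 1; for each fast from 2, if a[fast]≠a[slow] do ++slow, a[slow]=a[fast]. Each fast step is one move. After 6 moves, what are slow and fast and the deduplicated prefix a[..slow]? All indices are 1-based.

slow=5, fast=8, prefix=[2, 3, 4, 8, 9]

slow=1 fast=2: a[fast]=3≠a[slow]=2 write a[2]=3, slow++,fast++
slow=2 fast=3: a[fast]=3=a[slow] dup, fast++
slow=2 fast=4: a[fast]=3=a[slow] dup, fast++
slow=2 fast=5: a[fast]=4≠a[slow]=3 write a[3]=4, slow++,fast++
slow=3 fast=6: a[fast]=8≠a[slow]=4 write a[4]=8, slow++,fast++
slow=4 fast=7: a[fast]=9≠a[slow]=8 write a[5]=9, slow++,fast++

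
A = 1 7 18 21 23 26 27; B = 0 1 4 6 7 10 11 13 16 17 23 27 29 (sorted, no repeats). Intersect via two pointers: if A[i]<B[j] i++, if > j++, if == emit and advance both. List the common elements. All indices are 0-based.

[i=0,j=0] 1>0 → j++
[i=0,j=1] 1==1 emit → i++,j++
[i=1,j=2] 7>4 → j++
[i=1,j=3] 7>6 → j++
[i=1,j=4] 7==7 emit → i++,j++
[i=2,j=5] 18>10 → j++
[i=2,j=6] 18>11 → j++
[i=2,j=7] 18>13 → j++
[i=2,j=8] 18>16 → j++
[i=2,j=9] 18>17 → j++
[i=2,j=10] 18<23 → i++
[i=3,j=10] 21<23 → i++
[i=4,j=10] 23==23 emit → i++,j++
[i=5,j=11] 26<27 → i++
[i=6,j=11] 27==27 emit → i++,j++

intersection = [1, 7, 23, 27]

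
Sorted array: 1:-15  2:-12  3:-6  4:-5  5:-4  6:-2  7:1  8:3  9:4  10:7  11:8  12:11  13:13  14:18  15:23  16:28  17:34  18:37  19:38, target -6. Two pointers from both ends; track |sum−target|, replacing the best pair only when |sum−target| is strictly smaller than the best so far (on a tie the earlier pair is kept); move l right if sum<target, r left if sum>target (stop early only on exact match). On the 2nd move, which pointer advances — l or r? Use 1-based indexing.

[1,19] -15+38=23 d=29 * → r--
[1,18] -15+37=22 d=28 * → r--

r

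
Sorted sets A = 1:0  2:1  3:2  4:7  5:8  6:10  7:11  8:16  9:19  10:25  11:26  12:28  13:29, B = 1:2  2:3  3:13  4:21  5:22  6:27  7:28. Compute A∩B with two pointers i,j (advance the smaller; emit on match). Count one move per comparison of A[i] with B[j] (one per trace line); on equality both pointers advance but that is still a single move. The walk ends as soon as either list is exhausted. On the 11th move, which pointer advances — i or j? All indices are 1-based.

i=1 j=1: 0<2, i++
i=2 j=1: 1<2, i++
i=3 j=1: 2==2 emit, i++,j++
i=4 j=2: 7>3, j++
i=4 j=3: 7<13, i++
i=5 j=3: 8<13, i++
i=6 j=3: 10<13, i++
i=7 j=3: 11<13, i++
i=8 j=3: 16>13, j++
i=8 j=4: 16<21, i++
i=9 j=4: 19<21, i++

i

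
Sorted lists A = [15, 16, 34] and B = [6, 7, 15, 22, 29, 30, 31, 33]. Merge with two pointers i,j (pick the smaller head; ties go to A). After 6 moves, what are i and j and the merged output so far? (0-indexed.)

i=2, j=4, merged so far=[6, 7, 15, 15, 16, 22]

[i=0,j=0] A[i]=15>B[j]=6 take 6 → j++
[i=0,j=1] A[i]=15>B[j]=7 take 7 → j++
[i=0,j=2] A[i]=15<=B[j]=15 take 15 → i++
[i=1,j=2] A[i]=16>B[j]=15 take 15 → j++
[i=1,j=3] A[i]=16<=B[j]=22 take 16 → i++
[i=2,j=3] A[i]=34>B[j]=22 take 22 → j++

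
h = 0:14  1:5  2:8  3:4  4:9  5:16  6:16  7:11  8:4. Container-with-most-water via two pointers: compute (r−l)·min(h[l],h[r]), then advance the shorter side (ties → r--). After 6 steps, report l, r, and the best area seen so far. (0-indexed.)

[0,8] min(14,4)*8=32 best=32 * → r--
[0,7] min(14,11)*7=77 best=77 * → r--
[0,6] min(14,16)*6=84 best=84 * → l++
[1,6] min(5,16)*5=25 best=84 → l++
[2,6] min(8,16)*4=32 best=84 → l++
[3,6] min(4,16)*3=12 best=84 → l++

l=4, r=6, best area=84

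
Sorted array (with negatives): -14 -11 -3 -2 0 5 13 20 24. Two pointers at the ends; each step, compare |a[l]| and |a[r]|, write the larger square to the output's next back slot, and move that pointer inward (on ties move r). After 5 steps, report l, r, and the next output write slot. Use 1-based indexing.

l=1 r=9: |-14|<=|24| out[9]=576, r--
l=1 r=8: |-14|<=|20| out[8]=400, r--
l=1 r=7: |-14|>|13| out[7]=196, l++
l=2 r=7: |-11|<=|13| out[6]=169, r--
l=2 r=6: |-11|>|5| out[5]=121, l++

l=3, r=6, next write slot=4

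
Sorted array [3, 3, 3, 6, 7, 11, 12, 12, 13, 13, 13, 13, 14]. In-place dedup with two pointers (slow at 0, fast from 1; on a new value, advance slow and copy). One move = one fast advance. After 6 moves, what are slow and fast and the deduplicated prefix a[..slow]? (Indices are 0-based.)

slow=0 fast=1: a[fast]=3=a[slow] dup, fast++
slow=0 fast=2: a[fast]=3=a[slow] dup, fast++
slow=0 fast=3: a[fast]=6≠a[slow]=3 write a[1]=6, slow++,fast++
slow=1 fast=4: a[fast]=7≠a[slow]=6 write a[2]=7, slow++,fast++
slow=2 fast=5: a[fast]=11≠a[slow]=7 write a[3]=11, slow++,fast++
slow=3 fast=6: a[fast]=12≠a[slow]=11 write a[4]=12, slow++,fast++

slow=4, fast=7, prefix=[3, 6, 7, 11, 12]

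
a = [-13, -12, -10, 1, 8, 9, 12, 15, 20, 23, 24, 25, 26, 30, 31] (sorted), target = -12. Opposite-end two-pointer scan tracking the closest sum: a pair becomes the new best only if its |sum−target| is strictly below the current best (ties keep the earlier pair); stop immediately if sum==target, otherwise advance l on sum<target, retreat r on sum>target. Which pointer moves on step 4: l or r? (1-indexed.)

[1,15] -13+31=18 d=30 * → r--
[1,14] -13+30=17 d=29 * → r--
[1,13] -13+26=13 d=25 * → r--
[1,12] -13+25=12 d=24 * → r--

r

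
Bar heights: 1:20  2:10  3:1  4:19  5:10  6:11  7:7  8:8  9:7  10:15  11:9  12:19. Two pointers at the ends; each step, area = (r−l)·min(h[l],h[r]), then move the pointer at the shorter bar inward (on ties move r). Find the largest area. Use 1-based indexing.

max area = 209

l=1 r=12: min(20,19)*11=209 best=209 *, r--
l=1 r=11: min(20,9)*10=90 best=209, r--
l=1 r=10: min(20,15)*9=135 best=209, r--
l=1 r=9: min(20,7)*8=56 best=209, r--
l=1 r=8: min(20,8)*7=56 best=209, r--
l=1 r=7: min(20,7)*6=42 best=209, r--
l=1 r=6: min(20,11)*5=55 best=209, r--
l=1 r=5: min(20,10)*4=40 best=209, r--
l=1 r=4: min(20,19)*3=57 best=209, r--
l=1 r=3: min(20,1)*2=2 best=209, r--
l=1 r=2: min(20,10)*1=10 best=209, r--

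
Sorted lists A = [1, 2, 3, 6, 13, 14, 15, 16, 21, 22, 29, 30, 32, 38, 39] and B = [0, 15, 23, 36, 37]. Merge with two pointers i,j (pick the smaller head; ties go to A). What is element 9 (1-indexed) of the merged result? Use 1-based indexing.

[i=1,j=1] A[i]=1>B[j]=0 take 0 → j++
[i=1,j=2] A[i]=1<=B[j]=15 take 1 → i++
[i=2,j=2] A[i]=2<=B[j]=15 take 2 → i++
[i=3,j=2] A[i]=3<=B[j]=15 take 3 → i++
[i=4,j=2] A[i]=6<=B[j]=15 take 6 → i++
[i=5,j=2] A[i]=13<=B[j]=15 take 13 → i++
[i=6,j=2] A[i]=14<=B[j]=15 take 14 → i++
[i=7,j=2] A[i]=15<=B[j]=15 take 15 → i++
[i=8,j=2] A[i]=16>B[j]=15 take 15 → j++
[i=8,j=3] A[i]=16<=B[j]=23 take 16 → i++
[i=9,j=3] A[i]=21<=B[j]=23 take 21 → i++
[i=10,j=3] A[i]=22<=B[j]=23 take 22 → i++
[i=11,j=3] A[i]=29>B[j]=23 take 23 → j++
[i=11,j=4] A[i]=29<=B[j]=36 take 29 → i++
[i=12,j=4] A[i]=30<=B[j]=36 take 30 → i++
[i=13,j=4] A[i]=32<=B[j]=36 take 32 → i++
[i=14,j=4] A[i]=38>B[j]=36 take 36 → j++
[i=14,j=5] A[i]=38>B[j]=37 take 37 → j++
[i=14,j=6] B done, take A[i]=38 → i++
[i=15,j=6] B done, take A[i]=39 → i++

merged[9] = 15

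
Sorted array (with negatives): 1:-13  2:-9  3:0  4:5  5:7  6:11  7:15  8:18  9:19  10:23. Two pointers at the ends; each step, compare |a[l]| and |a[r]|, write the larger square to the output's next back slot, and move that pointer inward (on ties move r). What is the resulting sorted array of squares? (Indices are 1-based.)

[0, 25, 49, 81, 121, 169, 225, 324, 361, 529]

[1,10] |-13|<=|23| out[10]=529 → r--
[1,9] |-13|<=|19| out[9]=361 → r--
[1,8] |-13|<=|18| out[8]=324 → r--
[1,7] |-13|<=|15| out[7]=225 → r--
[1,6] |-13|>|11| out[6]=169 → l++
[2,6] |-9|<=|11| out[5]=121 → r--
[2,5] |-9|>|7| out[4]=81 → l++
[3,5] |0|<=|7| out[3]=49 → r--
[3,4] |0|<=|5| out[2]=25 → r--
[3,3] |0|<=|0| out[1]=0 → r--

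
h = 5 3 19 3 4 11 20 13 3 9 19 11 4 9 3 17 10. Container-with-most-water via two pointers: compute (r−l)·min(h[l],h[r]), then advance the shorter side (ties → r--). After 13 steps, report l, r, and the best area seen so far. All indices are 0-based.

l=3, r=6, best area=221

l=0 r=16: min(5,10)*16=80 best=80 *, l++
l=1 r=16: min(3,10)*15=45 best=80, l++
l=2 r=16: min(19,10)*14=140 best=140 *, r--
l=2 r=15: min(19,17)*13=221 best=221 *, r--
l=2 r=14: min(19,3)*12=36 best=221, r--
l=2 r=13: min(19,9)*11=99 best=221, r--
l=2 r=12: min(19,4)*10=40 best=221, r--
l=2 r=11: min(19,11)*9=99 best=221, r--
l=2 r=10: min(19,19)*8=152 best=221, r--
l=2 r=9: min(19,9)*7=63 best=221, r--
l=2 r=8: min(19,3)*6=18 best=221, r--
l=2 r=7: min(19,13)*5=65 best=221, r--
l=2 r=6: min(19,20)*4=76 best=221, l++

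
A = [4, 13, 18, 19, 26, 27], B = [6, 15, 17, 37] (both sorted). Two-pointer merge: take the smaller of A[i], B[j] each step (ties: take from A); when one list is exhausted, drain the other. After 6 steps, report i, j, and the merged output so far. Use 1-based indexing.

[i=1,j=1] A[i]=4<=B[j]=6 take 4 → i++
[i=2,j=1] A[i]=13>B[j]=6 take 6 → j++
[i=2,j=2] A[i]=13<=B[j]=15 take 13 → i++
[i=3,j=2] A[i]=18>B[j]=15 take 15 → j++
[i=3,j=3] A[i]=18>B[j]=17 take 17 → j++
[i=3,j=4] A[i]=18<=B[j]=37 take 18 → i++

i=4, j=4, merged so far=[4, 6, 13, 15, 17, 18]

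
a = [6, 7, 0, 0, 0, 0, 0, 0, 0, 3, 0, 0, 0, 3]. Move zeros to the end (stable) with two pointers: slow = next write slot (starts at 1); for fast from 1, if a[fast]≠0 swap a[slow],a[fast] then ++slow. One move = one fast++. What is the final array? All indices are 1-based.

[6, 7, 3, 3, 0, 0, 0, 0, 0, 0, 0, 0, 0, 0]

(s=1,f=1) a[fast]=6≠0 swap→a[1]=6 → slow++,fast++
(s=2,f=2) a[fast]=7≠0 swap→a[2]=7 → slow++,fast++
(s=3,f=3) a[fast]=0 → fast++
(s=3,f=4) a[fast]=0 → fast++
(s=3,f=5) a[fast]=0 → fast++
(s=3,f=6) a[fast]=0 → fast++
(s=3,f=7) a[fast]=0 → fast++
(s=3,f=8) a[fast]=0 → fast++
(s=3,f=9) a[fast]=0 → fast++
(s=3,f=10) a[fast]=3≠0 swap→a[3]=3 → slow++,fast++
(s=4,f=11) a[fast]=0 → fast++
(s=4,f=12) a[fast]=0 → fast++
(s=4,f=13) a[fast]=0 → fast++
(s=4,f=14) a[fast]=3≠0 swap→a[4]=3 → slow++,fast++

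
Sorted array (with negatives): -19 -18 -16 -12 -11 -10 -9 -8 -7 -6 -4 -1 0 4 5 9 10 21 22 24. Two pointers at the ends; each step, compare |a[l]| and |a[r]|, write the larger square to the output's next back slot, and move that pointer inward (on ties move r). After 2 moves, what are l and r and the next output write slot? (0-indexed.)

l=0, r=17, next write slot=17

l=0 r=19: |-19|<=|24| out[19]=576, r--
l=0 r=18: |-19|<=|22| out[18]=484, r--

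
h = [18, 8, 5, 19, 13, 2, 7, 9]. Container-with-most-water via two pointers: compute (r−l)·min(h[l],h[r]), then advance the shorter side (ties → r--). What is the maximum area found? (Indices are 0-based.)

l=0 r=7: min(18,9)*7=63 best=63 *, r--
l=0 r=6: min(18,7)*6=42 best=63, r--
l=0 r=5: min(18,2)*5=10 best=63, r--
l=0 r=4: min(18,13)*4=52 best=63, r--
l=0 r=3: min(18,19)*3=54 best=63, l++
l=1 r=3: min(8,19)*2=16 best=63, l++
l=2 r=3: min(5,19)*1=5 best=63, l++

max area = 63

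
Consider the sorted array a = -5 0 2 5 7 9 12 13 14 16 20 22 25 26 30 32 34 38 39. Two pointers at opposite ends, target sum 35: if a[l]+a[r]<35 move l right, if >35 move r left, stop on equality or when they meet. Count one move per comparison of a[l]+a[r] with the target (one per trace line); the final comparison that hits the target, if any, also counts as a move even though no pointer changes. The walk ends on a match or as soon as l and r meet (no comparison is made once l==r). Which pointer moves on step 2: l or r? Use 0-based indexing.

r

l=0 r=18: -5+39=34 <35, l++
l=1 r=18: 0+39=39 >35, r--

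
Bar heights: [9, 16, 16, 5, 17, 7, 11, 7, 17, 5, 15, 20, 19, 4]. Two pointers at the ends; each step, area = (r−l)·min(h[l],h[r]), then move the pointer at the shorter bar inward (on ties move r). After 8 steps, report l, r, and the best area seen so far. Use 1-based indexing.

l=8, r=13, best area=176

[1,14] min(9,4)*13=52 best=52 * → r--
[1,13] min(9,19)*12=108 best=108 * → l++
[2,13] min(16,19)*11=176 best=176 * → l++
[3,13] min(16,19)*10=160 best=176 → l++
[4,13] min(5,19)*9=45 best=176 → l++
[5,13] min(17,19)*8=136 best=176 → l++
[6,13] min(7,19)*7=49 best=176 → l++
[7,13] min(11,19)*6=66 best=176 → l++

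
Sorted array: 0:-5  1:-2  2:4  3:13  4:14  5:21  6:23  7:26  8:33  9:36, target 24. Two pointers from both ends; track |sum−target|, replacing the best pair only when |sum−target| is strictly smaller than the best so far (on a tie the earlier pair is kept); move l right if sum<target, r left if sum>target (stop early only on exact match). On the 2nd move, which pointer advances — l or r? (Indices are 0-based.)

l=0 r=9: -5+36=31 d=7 *, r--
l=0 r=8: -5+33=28 d=4 *, r--

r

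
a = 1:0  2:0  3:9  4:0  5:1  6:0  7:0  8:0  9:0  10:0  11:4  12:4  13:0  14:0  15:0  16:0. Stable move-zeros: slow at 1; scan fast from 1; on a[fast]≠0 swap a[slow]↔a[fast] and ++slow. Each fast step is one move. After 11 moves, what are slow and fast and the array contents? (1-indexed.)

slow=1 fast=1: a[fast]=0, fast++
slow=1 fast=2: a[fast]=0, fast++
slow=1 fast=3: a[fast]=9≠0 swap→a[1]=9, slow++,fast++
slow=2 fast=4: a[fast]=0, fast++
slow=2 fast=5: a[fast]=1≠0 swap→a[2]=1, slow++,fast++
slow=3 fast=6: a[fast]=0, fast++
slow=3 fast=7: a[fast]=0, fast++
slow=3 fast=8: a[fast]=0, fast++
slow=3 fast=9: a[fast]=0, fast++
slow=3 fast=10: a[fast]=0, fast++
slow=3 fast=11: a[fast]=4≠0 swap→a[3]=4, slow++,fast++

slow=4, fast=12, a=[9, 1, 4, 0, 0, 0, 0, 0, 0, 0, 0, 4, 0, 0, 0, 0]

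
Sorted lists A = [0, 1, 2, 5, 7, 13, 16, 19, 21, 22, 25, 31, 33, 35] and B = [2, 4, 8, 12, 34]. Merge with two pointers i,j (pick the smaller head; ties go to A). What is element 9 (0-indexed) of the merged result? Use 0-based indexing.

[i=0,j=0] A[i]=0<=B[j]=2 take 0 → i++
[i=1,j=0] A[i]=1<=B[j]=2 take 1 → i++
[i=2,j=0] A[i]=2<=B[j]=2 take 2 → i++
[i=3,j=0] A[i]=5>B[j]=2 take 2 → j++
[i=3,j=1] A[i]=5>B[j]=4 take 4 → j++
[i=3,j=2] A[i]=5<=B[j]=8 take 5 → i++
[i=4,j=2] A[i]=7<=B[j]=8 take 7 → i++
[i=5,j=2] A[i]=13>B[j]=8 take 8 → j++
[i=5,j=3] A[i]=13>B[j]=12 take 12 → j++
[i=5,j=4] A[i]=13<=B[j]=34 take 13 → i++
[i=6,j=4] A[i]=16<=B[j]=34 take 16 → i++
[i=7,j=4] A[i]=19<=B[j]=34 take 19 → i++
[i=8,j=4] A[i]=21<=B[j]=34 take 21 → i++
[i=9,j=4] A[i]=22<=B[j]=34 take 22 → i++
[i=10,j=4] A[i]=25<=B[j]=34 take 25 → i++
[i=11,j=4] A[i]=31<=B[j]=34 take 31 → i++
[i=12,j=4] A[i]=33<=B[j]=34 take 33 → i++
[i=13,j=4] A[i]=35>B[j]=34 take 34 → j++
[i=13,j=5] B done, take A[i]=35 → i++

merged[9] = 13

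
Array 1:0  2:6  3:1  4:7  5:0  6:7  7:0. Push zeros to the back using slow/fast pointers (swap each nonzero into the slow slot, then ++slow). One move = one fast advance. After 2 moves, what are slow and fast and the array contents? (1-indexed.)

(s=1,f=1) a[fast]=0 → fast++
(s=1,f=2) a[fast]=6≠0 swap→a[1]=6 → slow++,fast++

slow=2, fast=3, a=[6, 0, 1, 7, 0, 7, 0]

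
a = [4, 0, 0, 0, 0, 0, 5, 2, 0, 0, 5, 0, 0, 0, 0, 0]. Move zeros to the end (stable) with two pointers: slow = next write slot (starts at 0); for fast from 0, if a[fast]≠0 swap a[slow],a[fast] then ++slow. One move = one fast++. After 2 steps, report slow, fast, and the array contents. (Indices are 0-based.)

(s=0,f=0) a[fast]=4≠0 swap→a[0]=4 → slow++,fast++
(s=1,f=1) a[fast]=0 → fast++

slow=1, fast=2, a=[4, 0, 0, 0, 0, 0, 5, 2, 0, 0, 5, 0, 0, 0, 0, 0]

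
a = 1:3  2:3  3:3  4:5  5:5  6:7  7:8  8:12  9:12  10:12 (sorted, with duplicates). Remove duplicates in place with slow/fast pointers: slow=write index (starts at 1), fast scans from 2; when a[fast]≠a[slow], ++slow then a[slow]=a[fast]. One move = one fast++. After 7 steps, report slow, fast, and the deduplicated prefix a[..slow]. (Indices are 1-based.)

slow=5, fast=9, prefix=[3, 5, 7, 8, 12]

(s=1,f=2) a[fast]=3=a[slow] dup → fast++
(s=1,f=3) a[fast]=3=a[slow] dup → fast++
(s=1,f=4) a[fast]=5≠a[slow]=3 write a[2]=5 → slow++,fast++
(s=2,f=5) a[fast]=5=a[slow] dup → fast++
(s=2,f=6) a[fast]=7≠a[slow]=5 write a[3]=7 → slow++,fast++
(s=3,f=7) a[fast]=8≠a[slow]=7 write a[4]=8 → slow++,fast++
(s=4,f=8) a[fast]=12≠a[slow]=8 write a[5]=12 → slow++,fast++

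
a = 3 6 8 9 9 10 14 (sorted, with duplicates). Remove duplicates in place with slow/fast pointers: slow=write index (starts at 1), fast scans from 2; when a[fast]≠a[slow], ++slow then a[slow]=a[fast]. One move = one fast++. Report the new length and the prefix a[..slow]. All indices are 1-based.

(s=1,f=2) a[fast]=6≠a[slow]=3 write a[2]=6 → slow++,fast++
(s=2,f=3) a[fast]=8≠a[slow]=6 write a[3]=8 → slow++,fast++
(s=3,f=4) a[fast]=9≠a[slow]=8 write a[4]=9 → slow++,fast++
(s=4,f=5) a[fast]=9=a[slow] dup → fast++
(s=4,f=6) a[fast]=10≠a[slow]=9 write a[5]=10 → slow++,fast++
(s=5,f=7) a[fast]=14≠a[slow]=10 write a[6]=14 → slow++,fast++

length 6; prefix = [3, 6, 8, 9, 10, 14]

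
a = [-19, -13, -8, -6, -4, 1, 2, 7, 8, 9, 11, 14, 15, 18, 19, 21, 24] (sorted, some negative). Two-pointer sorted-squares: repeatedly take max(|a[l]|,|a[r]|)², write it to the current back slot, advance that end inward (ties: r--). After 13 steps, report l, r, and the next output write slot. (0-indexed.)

[0,16] |-19|<=|24| out[16]=576 → r--
[0,15] |-19|<=|21| out[15]=441 → r--
[0,14] |-19|<=|19| out[14]=361 → r--
[0,13] |-19|>|18| out[13]=361 → l++
[1,13] |-13|<=|18| out[12]=324 → r--
[1,12] |-13|<=|15| out[11]=225 → r--
[1,11] |-13|<=|14| out[10]=196 → r--
[1,10] |-13|>|11| out[9]=169 → l++
[2,10] |-8|<=|11| out[8]=121 → r--
[2,9] |-8|<=|9| out[7]=81 → r--
[2,8] |-8|<=|8| out[6]=64 → r--
[2,7] |-8|>|7| out[5]=64 → l++
[3,7] |-6|<=|7| out[4]=49 → r--

l=3, r=6, next write slot=3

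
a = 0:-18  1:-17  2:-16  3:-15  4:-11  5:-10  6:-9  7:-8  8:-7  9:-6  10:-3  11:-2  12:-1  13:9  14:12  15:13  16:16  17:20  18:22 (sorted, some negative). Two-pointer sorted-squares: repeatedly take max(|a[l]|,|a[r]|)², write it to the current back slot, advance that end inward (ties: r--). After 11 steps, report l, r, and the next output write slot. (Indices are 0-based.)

[0,18] |-18|<=|22| out[18]=484 → r--
[0,17] |-18|<=|20| out[17]=400 → r--
[0,16] |-18|>|16| out[16]=324 → l++
[1,16] |-17|>|16| out[15]=289 → l++
[2,16] |-16|<=|16| out[14]=256 → r--
[2,15] |-16|>|13| out[13]=256 → l++
[3,15] |-15|>|13| out[12]=225 → l++
[4,15] |-11|<=|13| out[11]=169 → r--
[4,14] |-11|<=|12| out[10]=144 → r--
[4,13] |-11|>|9| out[9]=121 → l++
[5,13] |-10|>|9| out[8]=100 → l++

l=6, r=13, next write slot=7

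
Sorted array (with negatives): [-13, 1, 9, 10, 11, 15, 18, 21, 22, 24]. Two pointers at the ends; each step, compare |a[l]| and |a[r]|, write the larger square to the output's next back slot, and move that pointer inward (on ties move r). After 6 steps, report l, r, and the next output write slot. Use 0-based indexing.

l=0 r=9: |-13|<=|24| out[9]=576, r--
l=0 r=8: |-13|<=|22| out[8]=484, r--
l=0 r=7: |-13|<=|21| out[7]=441, r--
l=0 r=6: |-13|<=|18| out[6]=324, r--
l=0 r=5: |-13|<=|15| out[5]=225, r--
l=0 r=4: |-13|>|11| out[4]=169, l++

l=1, r=4, next write slot=3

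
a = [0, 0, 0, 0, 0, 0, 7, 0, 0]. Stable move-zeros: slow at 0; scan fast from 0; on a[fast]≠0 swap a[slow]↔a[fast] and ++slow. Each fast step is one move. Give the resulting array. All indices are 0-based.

slow=0 fast=0: a[fast]=0, fast++
slow=0 fast=1: a[fast]=0, fast++
slow=0 fast=2: a[fast]=0, fast++
slow=0 fast=3: a[fast]=0, fast++
slow=0 fast=4: a[fast]=0, fast++
slow=0 fast=5: a[fast]=0, fast++
slow=0 fast=6: a[fast]=7≠0 swap→a[0]=7, slow++,fast++
slow=1 fast=7: a[fast]=0, fast++
slow=1 fast=8: a[fast]=0, fast++

[7, 0, 0, 0, 0, 0, 0, 0, 0]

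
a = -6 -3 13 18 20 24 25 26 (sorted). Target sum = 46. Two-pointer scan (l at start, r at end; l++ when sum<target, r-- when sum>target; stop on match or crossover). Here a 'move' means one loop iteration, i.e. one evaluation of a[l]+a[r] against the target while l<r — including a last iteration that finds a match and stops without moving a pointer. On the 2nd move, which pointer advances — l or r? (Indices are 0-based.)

l

[0,7] -6+26=20 <46 → l++
[1,7] -3+26=23 <46 → l++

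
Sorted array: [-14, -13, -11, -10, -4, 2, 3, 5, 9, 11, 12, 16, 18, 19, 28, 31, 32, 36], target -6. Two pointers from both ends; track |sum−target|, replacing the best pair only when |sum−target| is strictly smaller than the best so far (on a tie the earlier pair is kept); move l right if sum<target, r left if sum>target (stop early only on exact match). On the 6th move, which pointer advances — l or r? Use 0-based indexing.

l=0 r=17: -14+36=22 d=28 *, r--
l=0 r=16: -14+32=18 d=24 *, r--
l=0 r=15: -14+31=17 d=23 *, r--
l=0 r=14: -14+28=14 d=20 *, r--
l=0 r=13: -14+19=5 d=11 *, r--
l=0 r=12: -14+18=4 d=10 *, r--

r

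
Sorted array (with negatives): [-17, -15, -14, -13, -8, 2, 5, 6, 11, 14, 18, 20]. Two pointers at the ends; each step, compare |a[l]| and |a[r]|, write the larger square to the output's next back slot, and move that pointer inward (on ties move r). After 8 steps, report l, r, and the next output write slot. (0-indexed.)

l=4, r=7, next write slot=3

l=0 r=11: |-17|<=|20| out[11]=400, r--
l=0 r=10: |-17|<=|18| out[10]=324, r--
l=0 r=9: |-17|>|14| out[9]=289, l++
l=1 r=9: |-15|>|14| out[8]=225, l++
l=2 r=9: |-14|<=|14| out[7]=196, r--
l=2 r=8: |-14|>|11| out[6]=196, l++
l=3 r=8: |-13|>|11| out[5]=169, l++
l=4 r=8: |-8|<=|11| out[4]=121, r--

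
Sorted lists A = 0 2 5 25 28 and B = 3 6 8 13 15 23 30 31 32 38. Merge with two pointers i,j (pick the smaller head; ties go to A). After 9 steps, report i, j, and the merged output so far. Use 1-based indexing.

i=4, j=7, merged so far=[0, 2, 3, 5, 6, 8, 13, 15, 23]

[i=1,j=1] A[i]=0<=B[j]=3 take 0 → i++
[i=2,j=1] A[i]=2<=B[j]=3 take 2 → i++
[i=3,j=1] A[i]=5>B[j]=3 take 3 → j++
[i=3,j=2] A[i]=5<=B[j]=6 take 5 → i++
[i=4,j=2] A[i]=25>B[j]=6 take 6 → j++
[i=4,j=3] A[i]=25>B[j]=8 take 8 → j++
[i=4,j=4] A[i]=25>B[j]=13 take 13 → j++
[i=4,j=5] A[i]=25>B[j]=15 take 15 → j++
[i=4,j=6] A[i]=25>B[j]=23 take 23 → j++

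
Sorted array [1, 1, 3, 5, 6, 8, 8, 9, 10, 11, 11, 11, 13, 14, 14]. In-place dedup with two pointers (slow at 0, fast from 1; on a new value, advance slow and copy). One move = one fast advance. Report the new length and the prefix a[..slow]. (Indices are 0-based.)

(s=0,f=1) a[fast]=1=a[slow] dup → fast++
(s=0,f=2) a[fast]=3≠a[slow]=1 write a[1]=3 → slow++,fast++
(s=1,f=3) a[fast]=5≠a[slow]=3 write a[2]=5 → slow++,fast++
(s=2,f=4) a[fast]=6≠a[slow]=5 write a[3]=6 → slow++,fast++
(s=3,f=5) a[fast]=8≠a[slow]=6 write a[4]=8 → slow++,fast++
(s=4,f=6) a[fast]=8=a[slow] dup → fast++
(s=4,f=7) a[fast]=9≠a[slow]=8 write a[5]=9 → slow++,fast++
(s=5,f=8) a[fast]=10≠a[slow]=9 write a[6]=10 → slow++,fast++
(s=6,f=9) a[fast]=11≠a[slow]=10 write a[7]=11 → slow++,fast++
(s=7,f=10) a[fast]=11=a[slow] dup → fast++
(s=7,f=11) a[fast]=11=a[slow] dup → fast++
(s=7,f=12) a[fast]=13≠a[slow]=11 write a[8]=13 → slow++,fast++
(s=8,f=13) a[fast]=14≠a[slow]=13 write a[9]=14 → slow++,fast++
(s=9,f=14) a[fast]=14=a[slow] dup → fast++

length 10; prefix = [1, 3, 5, 6, 8, 9, 10, 11, 13, 14]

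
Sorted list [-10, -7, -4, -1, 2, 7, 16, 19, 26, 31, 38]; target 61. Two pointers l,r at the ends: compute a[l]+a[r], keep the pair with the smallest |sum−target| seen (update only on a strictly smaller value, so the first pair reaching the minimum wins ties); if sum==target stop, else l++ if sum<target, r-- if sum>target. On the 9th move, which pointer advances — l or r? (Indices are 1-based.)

r

[1,11] -10+38=28 d=33 * → l++
[2,11] -7+38=31 d=30 * → l++
[3,11] -4+38=34 d=27 * → l++
[4,11] -1+38=37 d=24 * → l++
[5,11] 2+38=40 d=21 * → l++
[6,11] 7+38=45 d=16 * → l++
[7,11] 16+38=54 d=7 * → l++
[8,11] 19+38=57 d=4 * → l++
[9,11] 26+38=64 d=3 * → r--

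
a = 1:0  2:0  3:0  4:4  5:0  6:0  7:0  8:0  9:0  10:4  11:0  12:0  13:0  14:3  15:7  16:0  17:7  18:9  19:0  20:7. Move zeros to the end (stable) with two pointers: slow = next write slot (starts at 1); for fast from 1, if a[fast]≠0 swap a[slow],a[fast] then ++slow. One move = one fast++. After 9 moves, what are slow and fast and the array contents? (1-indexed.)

(s=1,f=1) a[fast]=0 → fast++
(s=1,f=2) a[fast]=0 → fast++
(s=1,f=3) a[fast]=0 → fast++
(s=1,f=4) a[fast]=4≠0 swap→a[1]=4 → slow++,fast++
(s=2,f=5) a[fast]=0 → fast++
(s=2,f=6) a[fast]=0 → fast++
(s=2,f=7) a[fast]=0 → fast++
(s=2,f=8) a[fast]=0 → fast++
(s=2,f=9) a[fast]=0 → fast++

slow=2, fast=10, a=[4, 0, 0, 0, 0, 0, 0, 0, 0, 4, 0, 0, 0, 3, 7, 0, 7, 9, 0, 7]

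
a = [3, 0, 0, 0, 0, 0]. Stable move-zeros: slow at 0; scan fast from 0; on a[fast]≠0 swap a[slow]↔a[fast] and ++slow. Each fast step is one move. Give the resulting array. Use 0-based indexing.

slow=0 fast=0: a[fast]=3≠0 swap→a[0]=3, slow++,fast++
slow=1 fast=1: a[fast]=0, fast++
slow=1 fast=2: a[fast]=0, fast++
slow=1 fast=3: a[fast]=0, fast++
slow=1 fast=4: a[fast]=0, fast++
slow=1 fast=5: a[fast]=0, fast++

[3, 0, 0, 0, 0, 0]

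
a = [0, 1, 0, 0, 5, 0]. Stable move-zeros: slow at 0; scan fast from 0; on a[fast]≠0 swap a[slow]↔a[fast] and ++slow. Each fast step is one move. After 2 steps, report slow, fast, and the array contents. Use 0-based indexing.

slow=0 fast=0: a[fast]=0, fast++
slow=0 fast=1: a[fast]=1≠0 swap→a[0]=1, slow++,fast++

slow=1, fast=2, a=[1, 0, 0, 0, 5, 0]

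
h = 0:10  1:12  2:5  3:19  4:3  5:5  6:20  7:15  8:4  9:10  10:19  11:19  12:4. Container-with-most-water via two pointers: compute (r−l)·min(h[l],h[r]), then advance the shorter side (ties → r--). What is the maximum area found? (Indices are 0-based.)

max area = 152

l=0 r=12: min(10,4)*12=48 best=48 *, r--
l=0 r=11: min(10,19)*11=110 best=110 *, l++
l=1 r=11: min(12,19)*10=120 best=120 *, l++
l=2 r=11: min(5,19)*9=45 best=120, l++
l=3 r=11: min(19,19)*8=152 best=152 *, r--
l=3 r=10: min(19,19)*7=133 best=152, r--
l=3 r=9: min(19,10)*6=60 best=152, r--
l=3 r=8: min(19,4)*5=20 best=152, r--
l=3 r=7: min(19,15)*4=60 best=152, r--
l=3 r=6: min(19,20)*3=57 best=152, l++
l=4 r=6: min(3,20)*2=6 best=152, l++
l=5 r=6: min(5,20)*1=5 best=152, l++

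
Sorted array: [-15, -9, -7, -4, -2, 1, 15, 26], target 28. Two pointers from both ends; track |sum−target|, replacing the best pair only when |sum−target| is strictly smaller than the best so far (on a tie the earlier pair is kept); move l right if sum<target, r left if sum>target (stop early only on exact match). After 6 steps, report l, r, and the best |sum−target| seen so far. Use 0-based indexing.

l=0 r=7: -15+26=11 d=17 *, l++
l=1 r=7: -9+26=17 d=11 *, l++
l=2 r=7: -7+26=19 d=9 *, l++
l=3 r=7: -4+26=22 d=6 *, l++
l=4 r=7: -2+26=24 d=4 *, l++
l=5 r=7: 1+26=27 d=1 *, l++

l=6, r=7, best |Δ|=1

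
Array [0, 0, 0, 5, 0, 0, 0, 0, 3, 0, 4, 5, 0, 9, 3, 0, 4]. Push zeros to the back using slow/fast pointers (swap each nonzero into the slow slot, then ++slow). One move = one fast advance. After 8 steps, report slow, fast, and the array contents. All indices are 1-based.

slow=1 fast=1: a[fast]=0, fast++
slow=1 fast=2: a[fast]=0, fast++
slow=1 fast=3: a[fast]=0, fast++
slow=1 fast=4: a[fast]=5≠0 swap→a[1]=5, slow++,fast++
slow=2 fast=5: a[fast]=0, fast++
slow=2 fast=6: a[fast]=0, fast++
slow=2 fast=7: a[fast]=0, fast++
slow=2 fast=8: a[fast]=0, fast++

slow=2, fast=9, a=[5, 0, 0, 0, 0, 0, 0, 0, 3, 0, 4, 5, 0, 9, 3, 0, 4]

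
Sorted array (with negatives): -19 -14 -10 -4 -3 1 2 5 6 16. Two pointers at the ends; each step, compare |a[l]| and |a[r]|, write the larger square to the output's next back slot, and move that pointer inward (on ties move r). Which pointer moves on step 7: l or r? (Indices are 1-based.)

[1,10] |-19|>|16| out[10]=361 → l++
[2,10] |-14|<=|16| out[9]=256 → r--
[2,9] |-14|>|6| out[8]=196 → l++
[3,9] |-10|>|6| out[7]=100 → l++
[4,9] |-4|<=|6| out[6]=36 → r--
[4,8] |-4|<=|5| out[5]=25 → r--
[4,7] |-4|>|2| out[4]=16 → l++

l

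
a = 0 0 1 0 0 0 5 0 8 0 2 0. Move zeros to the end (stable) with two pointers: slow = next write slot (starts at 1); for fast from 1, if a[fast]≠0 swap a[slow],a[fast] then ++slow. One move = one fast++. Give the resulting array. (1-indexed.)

[1, 5, 8, 2, 0, 0, 0, 0, 0, 0, 0, 0]

(s=1,f=1) a[fast]=0 → fast++
(s=1,f=2) a[fast]=0 → fast++
(s=1,f=3) a[fast]=1≠0 swap→a[1]=1 → slow++,fast++
(s=2,f=4) a[fast]=0 → fast++
(s=2,f=5) a[fast]=0 → fast++
(s=2,f=6) a[fast]=0 → fast++
(s=2,f=7) a[fast]=5≠0 swap→a[2]=5 → slow++,fast++
(s=3,f=8) a[fast]=0 → fast++
(s=3,f=9) a[fast]=8≠0 swap→a[3]=8 → slow++,fast++
(s=4,f=10) a[fast]=0 → fast++
(s=4,f=11) a[fast]=2≠0 swap→a[4]=2 → slow++,fast++
(s=5,f=12) a[fast]=0 → fast++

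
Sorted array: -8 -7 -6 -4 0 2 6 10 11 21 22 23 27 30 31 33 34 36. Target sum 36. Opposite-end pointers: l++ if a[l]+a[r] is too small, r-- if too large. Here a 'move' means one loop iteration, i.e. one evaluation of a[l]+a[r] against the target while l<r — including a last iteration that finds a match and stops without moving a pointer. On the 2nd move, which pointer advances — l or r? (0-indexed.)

l=0 r=17: -8+36=28 <36, l++
l=1 r=17: -7+36=29 <36, l++

l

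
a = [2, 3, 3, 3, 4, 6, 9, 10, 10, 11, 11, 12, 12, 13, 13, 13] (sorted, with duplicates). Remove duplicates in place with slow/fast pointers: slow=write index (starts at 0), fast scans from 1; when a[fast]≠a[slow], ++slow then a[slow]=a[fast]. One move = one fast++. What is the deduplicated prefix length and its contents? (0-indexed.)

(s=0,f=1) a[fast]=3≠a[slow]=2 write a[1]=3 → slow++,fast++
(s=1,f=2) a[fast]=3=a[slow] dup → fast++
(s=1,f=3) a[fast]=3=a[slow] dup → fast++
(s=1,f=4) a[fast]=4≠a[slow]=3 write a[2]=4 → slow++,fast++
(s=2,f=5) a[fast]=6≠a[slow]=4 write a[3]=6 → slow++,fast++
(s=3,f=6) a[fast]=9≠a[slow]=6 write a[4]=9 → slow++,fast++
(s=4,f=7) a[fast]=10≠a[slow]=9 write a[5]=10 → slow++,fast++
(s=5,f=8) a[fast]=10=a[slow] dup → fast++
(s=5,f=9) a[fast]=11≠a[slow]=10 write a[6]=11 → slow++,fast++
(s=6,f=10) a[fast]=11=a[slow] dup → fast++
(s=6,f=11) a[fast]=12≠a[slow]=11 write a[7]=12 → slow++,fast++
(s=7,f=12) a[fast]=12=a[slow] dup → fast++
(s=7,f=13) a[fast]=13≠a[slow]=12 write a[8]=13 → slow++,fast++
(s=8,f=14) a[fast]=13=a[slow] dup → fast++
(s=8,f=15) a[fast]=13=a[slow] dup → fast++

length 9; prefix = [2, 3, 4, 6, 9, 10, 11, 12, 13]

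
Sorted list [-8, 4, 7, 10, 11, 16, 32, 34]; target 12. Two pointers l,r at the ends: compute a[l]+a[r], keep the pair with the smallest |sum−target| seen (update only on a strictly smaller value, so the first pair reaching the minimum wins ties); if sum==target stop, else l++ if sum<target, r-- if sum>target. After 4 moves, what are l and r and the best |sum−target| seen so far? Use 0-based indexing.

l=0 r=7: -8+34=26 d=14 *, r--
l=0 r=6: -8+32=24 d=12 *, r--
l=0 r=5: -8+16=8 d=4 *, l++
l=1 r=5: 4+16=20 d=8, r--

l=1, r=4, best |Δ|=4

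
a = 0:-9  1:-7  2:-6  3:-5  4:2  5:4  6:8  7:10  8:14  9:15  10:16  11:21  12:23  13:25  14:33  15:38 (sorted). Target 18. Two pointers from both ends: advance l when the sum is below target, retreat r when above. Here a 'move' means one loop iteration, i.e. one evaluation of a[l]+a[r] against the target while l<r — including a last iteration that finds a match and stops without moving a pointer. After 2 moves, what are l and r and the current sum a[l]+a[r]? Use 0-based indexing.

[0,15] -9+38=29 >18 → r--
[0,14] -9+33=24 >18 → r--

l=0, r=13, sum=16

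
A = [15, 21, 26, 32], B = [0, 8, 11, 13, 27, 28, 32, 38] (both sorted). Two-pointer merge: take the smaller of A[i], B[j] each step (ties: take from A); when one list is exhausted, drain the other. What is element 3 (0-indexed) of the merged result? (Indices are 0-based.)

[i=0,j=0] A[i]=15>B[j]=0 take 0 → j++
[i=0,j=1] A[i]=15>B[j]=8 take 8 → j++
[i=0,j=2] A[i]=15>B[j]=11 take 11 → j++
[i=0,j=3] A[i]=15>B[j]=13 take 13 → j++
[i=0,j=4] A[i]=15<=B[j]=27 take 15 → i++
[i=1,j=4] A[i]=21<=B[j]=27 take 21 → i++
[i=2,j=4] A[i]=26<=B[j]=27 take 26 → i++
[i=3,j=4] A[i]=32>B[j]=27 take 27 → j++
[i=3,j=5] A[i]=32>B[j]=28 take 28 → j++
[i=3,j=6] A[i]=32<=B[j]=32 take 32 → i++
[i=4,j=6] A done, take B[j]=32 → j++
[i=4,j=7] A done, take B[j]=38 → j++

merged[3] = 13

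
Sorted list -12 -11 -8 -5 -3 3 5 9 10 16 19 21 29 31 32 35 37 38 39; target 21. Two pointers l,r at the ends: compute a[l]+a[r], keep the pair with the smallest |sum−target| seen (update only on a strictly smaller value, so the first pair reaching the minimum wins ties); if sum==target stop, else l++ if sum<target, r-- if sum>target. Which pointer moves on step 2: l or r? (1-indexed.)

l=1 r=19: -12+39=27 d=6 *, r--
l=1 r=18: -12+38=26 d=5 *, r--

r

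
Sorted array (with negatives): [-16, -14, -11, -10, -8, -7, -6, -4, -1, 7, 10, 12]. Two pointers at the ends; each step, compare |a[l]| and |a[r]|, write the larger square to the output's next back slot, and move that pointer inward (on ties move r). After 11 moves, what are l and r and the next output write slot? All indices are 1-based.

[1,12] |-16|>|12| out[12]=256 → l++
[2,12] |-14|>|12| out[11]=196 → l++
[3,12] |-11|<=|12| out[10]=144 → r--
[3,11] |-11|>|10| out[9]=121 → l++
[4,11] |-10|<=|10| out[8]=100 → r--
[4,10] |-10|>|7| out[7]=100 → l++
[5,10] |-8|>|7| out[6]=64 → l++
[6,10] |-7|<=|7| out[5]=49 → r--
[6,9] |-7|>|-1| out[4]=49 → l++
[7,9] |-6|>|-1| out[3]=36 → l++
[8,9] |-4|>|-1| out[2]=16 → l++

l=9, r=9, next write slot=1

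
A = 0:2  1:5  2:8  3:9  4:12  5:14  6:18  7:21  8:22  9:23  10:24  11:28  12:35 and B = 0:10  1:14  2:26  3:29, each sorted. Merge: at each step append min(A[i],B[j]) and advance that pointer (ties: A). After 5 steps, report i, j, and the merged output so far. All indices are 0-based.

i=0 j=0: A[i]=2<=B[j]=10 take 2, i++
i=1 j=0: A[i]=5<=B[j]=10 take 5, i++
i=2 j=0: A[i]=8<=B[j]=10 take 8, i++
i=3 j=0: A[i]=9<=B[j]=10 take 9, i++
i=4 j=0: A[i]=12>B[j]=10 take 10, j++

i=4, j=1, merged so far=[2, 5, 8, 9, 10]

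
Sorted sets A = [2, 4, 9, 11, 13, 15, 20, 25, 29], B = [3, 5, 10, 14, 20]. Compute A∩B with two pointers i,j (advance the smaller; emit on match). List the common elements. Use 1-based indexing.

intersection = [20]

i=1 j=1: 2<3, i++
i=2 j=1: 4>3, j++
i=2 j=2: 4<5, i++
i=3 j=2: 9>5, j++
i=3 j=3: 9<10, i++
i=4 j=3: 11>10, j++
i=4 j=4: 11<14, i++
i=5 j=4: 13<14, i++
i=6 j=4: 15>14, j++
i=6 j=5: 15<20, i++
i=7 j=5: 20==20 emit, i++,j++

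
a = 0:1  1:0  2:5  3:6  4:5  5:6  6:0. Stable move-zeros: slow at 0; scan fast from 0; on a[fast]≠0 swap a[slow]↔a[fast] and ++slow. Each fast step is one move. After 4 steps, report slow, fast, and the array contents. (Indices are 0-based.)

slow=3, fast=4, a=[1, 5, 6, 0, 5, 6, 0]

slow=0 fast=0: a[fast]=1≠0 swap→a[0]=1, slow++,fast++
slow=1 fast=1: a[fast]=0, fast++
slow=1 fast=2: a[fast]=5≠0 swap→a[1]=5, slow++,fast++
slow=2 fast=3: a[fast]=6≠0 swap→a[2]=6, slow++,fast++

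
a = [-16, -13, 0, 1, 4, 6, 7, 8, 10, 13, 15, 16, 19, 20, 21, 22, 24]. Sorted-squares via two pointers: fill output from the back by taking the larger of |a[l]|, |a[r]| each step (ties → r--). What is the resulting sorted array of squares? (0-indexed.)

[0,16] |-16|<=|24| out[16]=576 → r--
[0,15] |-16|<=|22| out[15]=484 → r--
[0,14] |-16|<=|21| out[14]=441 → r--
[0,13] |-16|<=|20| out[13]=400 → r--
[0,12] |-16|<=|19| out[12]=361 → r--
[0,11] |-16|<=|16| out[11]=256 → r--
[0,10] |-16|>|15| out[10]=256 → l++
[1,10] |-13|<=|15| out[9]=225 → r--
[1,9] |-13|<=|13| out[8]=169 → r--
[1,8] |-13|>|10| out[7]=169 → l++
[2,8] |0|<=|10| out[6]=100 → r--
[2,7] |0|<=|8| out[5]=64 → r--
[2,6] |0|<=|7| out[4]=49 → r--
[2,5] |0|<=|6| out[3]=36 → r--
[2,4] |0|<=|4| out[2]=16 → r--
[2,3] |0|<=|1| out[1]=1 → r--
[2,2] |0|<=|0| out[0]=0 → r--

[0, 1, 16, 36, 49, 64, 100, 169, 169, 225, 256, 256, 361, 400, 441, 484, 576]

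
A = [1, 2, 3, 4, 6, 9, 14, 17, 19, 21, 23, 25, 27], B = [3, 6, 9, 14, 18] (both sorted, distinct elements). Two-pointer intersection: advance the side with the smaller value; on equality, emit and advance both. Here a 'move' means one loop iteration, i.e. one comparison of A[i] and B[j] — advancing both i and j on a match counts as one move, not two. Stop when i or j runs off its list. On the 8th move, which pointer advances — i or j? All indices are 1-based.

i

i=1 j=1: 1<3, i++
i=2 j=1: 2<3, i++
i=3 j=1: 3==3 emit, i++,j++
i=4 j=2: 4<6, i++
i=5 j=2: 6==6 emit, i++,j++
i=6 j=3: 9==9 emit, i++,j++
i=7 j=4: 14==14 emit, i++,j++
i=8 j=5: 17<18, i++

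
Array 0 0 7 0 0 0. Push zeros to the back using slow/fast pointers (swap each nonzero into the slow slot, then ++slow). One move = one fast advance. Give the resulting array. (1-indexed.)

[7, 0, 0, 0, 0, 0]

slow=1 fast=1: a[fast]=0, fast++
slow=1 fast=2: a[fast]=0, fast++
slow=1 fast=3: a[fast]=7≠0 swap→a[1]=7, slow++,fast++
slow=2 fast=4: a[fast]=0, fast++
slow=2 fast=5: a[fast]=0, fast++
slow=2 fast=6: a[fast]=0, fast++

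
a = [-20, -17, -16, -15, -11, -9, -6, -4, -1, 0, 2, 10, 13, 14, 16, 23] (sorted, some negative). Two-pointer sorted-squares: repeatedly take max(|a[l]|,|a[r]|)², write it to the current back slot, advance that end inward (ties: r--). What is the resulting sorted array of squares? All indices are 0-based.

l=0 r=15: |-20|<=|23| out[15]=529, r--
l=0 r=14: |-20|>|16| out[14]=400, l++
l=1 r=14: |-17|>|16| out[13]=289, l++
l=2 r=14: |-16|<=|16| out[12]=256, r--
l=2 r=13: |-16|>|14| out[11]=256, l++
l=3 r=13: |-15|>|14| out[10]=225, l++
l=4 r=13: |-11|<=|14| out[9]=196, r--
l=4 r=12: |-11|<=|13| out[8]=169, r--
l=4 r=11: |-11|>|10| out[7]=121, l++
l=5 r=11: |-9|<=|10| out[6]=100, r--
l=5 r=10: |-9|>|2| out[5]=81, l++
l=6 r=10: |-6|>|2| out[4]=36, l++
l=7 r=10: |-4|>|2| out[3]=16, l++
l=8 r=10: |-1|<=|2| out[2]=4, r--
l=8 r=9: |-1|>|0| out[1]=1, l++
l=9 r=9: |0|<=|0| out[0]=0, r--

[0, 1, 4, 16, 36, 81, 100, 121, 169, 196, 225, 256, 256, 289, 400, 529]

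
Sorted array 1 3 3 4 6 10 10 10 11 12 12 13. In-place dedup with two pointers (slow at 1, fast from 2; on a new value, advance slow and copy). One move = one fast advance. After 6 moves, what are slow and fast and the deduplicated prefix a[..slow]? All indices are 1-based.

slow=5, fast=8, prefix=[1, 3, 4, 6, 10]

(s=1,f=2) a[fast]=3≠a[slow]=1 write a[2]=3 → slow++,fast++
(s=2,f=3) a[fast]=3=a[slow] dup → fast++
(s=2,f=4) a[fast]=4≠a[slow]=3 write a[3]=4 → slow++,fast++
(s=3,f=5) a[fast]=6≠a[slow]=4 write a[4]=6 → slow++,fast++
(s=4,f=6) a[fast]=10≠a[slow]=6 write a[5]=10 → slow++,fast++
(s=5,f=7) a[fast]=10=a[slow] dup → fast++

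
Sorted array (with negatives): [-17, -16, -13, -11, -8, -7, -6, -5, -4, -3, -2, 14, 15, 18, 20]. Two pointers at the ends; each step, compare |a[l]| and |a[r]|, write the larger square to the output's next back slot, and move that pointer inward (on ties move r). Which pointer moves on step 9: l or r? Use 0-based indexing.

[0,14] |-17|<=|20| out[14]=400 → r--
[0,13] |-17|<=|18| out[13]=324 → r--
[0,12] |-17|>|15| out[12]=289 → l++
[1,12] |-16|>|15| out[11]=256 → l++
[2,12] |-13|<=|15| out[10]=225 → r--
[2,11] |-13|<=|14| out[9]=196 → r--
[2,10] |-13|>|-2| out[8]=169 → l++
[3,10] |-11|>|-2| out[7]=121 → l++
[4,10] |-8|>|-2| out[6]=64 → l++

l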